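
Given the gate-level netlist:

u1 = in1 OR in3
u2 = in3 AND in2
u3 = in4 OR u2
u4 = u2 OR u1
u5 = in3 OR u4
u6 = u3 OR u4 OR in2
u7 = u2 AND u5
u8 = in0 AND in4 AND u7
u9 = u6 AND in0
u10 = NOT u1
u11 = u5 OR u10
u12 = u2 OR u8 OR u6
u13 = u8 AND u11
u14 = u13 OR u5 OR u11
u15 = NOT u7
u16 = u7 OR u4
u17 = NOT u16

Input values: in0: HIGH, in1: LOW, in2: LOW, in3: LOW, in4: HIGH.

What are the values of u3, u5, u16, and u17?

u3 = HIGH  u5 = LOW  u16 = LOW  u17 = HIGH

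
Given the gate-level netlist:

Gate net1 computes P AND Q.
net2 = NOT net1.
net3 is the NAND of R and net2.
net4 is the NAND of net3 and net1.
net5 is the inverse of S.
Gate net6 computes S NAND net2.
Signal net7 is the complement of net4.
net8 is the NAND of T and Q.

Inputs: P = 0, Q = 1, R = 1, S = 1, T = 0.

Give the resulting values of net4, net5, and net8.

net4 = 1, net5 = 0, net8 = 1

net1 = P AND Q = 0 AND 1 = 0
net2 = NOT net1 = NOT 0 = 1
net3 = R NAND net2 = 1 NAND 1 = 0
net4 = net3 NAND net1 = 0 NAND 0 = 1
net5 = NOT S = NOT 1 = 0
net8 = T NAND Q = 0 NAND 1 = 1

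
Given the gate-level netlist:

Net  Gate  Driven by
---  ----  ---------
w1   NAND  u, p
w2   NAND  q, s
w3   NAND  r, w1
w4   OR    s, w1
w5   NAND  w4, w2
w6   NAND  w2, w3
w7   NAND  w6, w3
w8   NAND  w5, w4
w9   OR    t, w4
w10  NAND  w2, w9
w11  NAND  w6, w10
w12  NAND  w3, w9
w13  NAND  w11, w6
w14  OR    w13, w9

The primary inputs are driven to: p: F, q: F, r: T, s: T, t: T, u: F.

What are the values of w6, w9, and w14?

w6 = T, w9 = T, w14 = T

w1 = u NAND p = F NAND F = T
w2 = q NAND s = F NAND T = T
w3 = r NAND w1 = T NAND T = F
w4 = s OR w1 = T OR T = T
w6 = w2 NAND w3 = T NAND F = T
w9 = t OR w4 = T OR T = T
w10 = w2 NAND w9 = T NAND T = F
w11 = w6 NAND w10 = T NAND F = T
w13 = w11 NAND w6 = T NAND T = F
w14 = w13 OR w9 = F OR T = T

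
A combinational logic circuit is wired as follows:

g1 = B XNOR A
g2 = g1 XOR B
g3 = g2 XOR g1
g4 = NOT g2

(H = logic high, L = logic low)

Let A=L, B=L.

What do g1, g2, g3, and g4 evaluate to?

g1 = H, g2 = H, g3 = L, g4 = L

g1 = B XNOR A = L XNOR L = H
g2 = g1 XOR B = H XOR L = H
g3 = g2 XOR g1 = H XOR H = L
g4 = NOT g2 = NOT H = L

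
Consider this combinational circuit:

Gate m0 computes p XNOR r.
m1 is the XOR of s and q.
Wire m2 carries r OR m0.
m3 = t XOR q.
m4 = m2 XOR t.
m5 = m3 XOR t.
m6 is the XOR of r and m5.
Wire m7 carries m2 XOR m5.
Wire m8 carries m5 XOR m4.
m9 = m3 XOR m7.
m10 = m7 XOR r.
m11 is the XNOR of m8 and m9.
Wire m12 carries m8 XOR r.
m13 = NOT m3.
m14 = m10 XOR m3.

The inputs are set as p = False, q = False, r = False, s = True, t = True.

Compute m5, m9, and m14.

m0 = p XNOR r = False XNOR False = True
m2 = r OR m0 = False OR True = True
m3 = t XOR q = True XOR False = True
m5 = m3 XOR t = True XOR True = False
m7 = m2 XOR m5 = True XOR False = True
m9 = m3 XOR m7 = True XOR True = False
m10 = m7 XOR r = True XOR False = True
m14 = m10 XOR m3 = True XOR True = False

m5 = False  m9 = False  m14 = False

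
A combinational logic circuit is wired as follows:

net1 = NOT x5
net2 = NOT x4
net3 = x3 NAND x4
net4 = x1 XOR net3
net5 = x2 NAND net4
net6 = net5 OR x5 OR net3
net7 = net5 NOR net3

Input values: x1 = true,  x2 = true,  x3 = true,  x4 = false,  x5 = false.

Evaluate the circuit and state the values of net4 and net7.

net3 = x3 NAND x4 = true NAND false = true
net4 = x1 XOR net3 = true XOR true = false
net5 = x2 NAND net4 = true NAND false = true
net7 = net5 NOR net3 = true NOR true = false

net4 = false  net7 = false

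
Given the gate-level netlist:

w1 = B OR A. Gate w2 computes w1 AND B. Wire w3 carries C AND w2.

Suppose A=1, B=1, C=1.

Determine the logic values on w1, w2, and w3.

w1 = B OR A = 1 OR 1 = 1
w2 = w1 AND B = 1 AND 1 = 1
w3 = C AND w2 = 1 AND 1 = 1

w1 = 1  w2 = 1  w3 = 1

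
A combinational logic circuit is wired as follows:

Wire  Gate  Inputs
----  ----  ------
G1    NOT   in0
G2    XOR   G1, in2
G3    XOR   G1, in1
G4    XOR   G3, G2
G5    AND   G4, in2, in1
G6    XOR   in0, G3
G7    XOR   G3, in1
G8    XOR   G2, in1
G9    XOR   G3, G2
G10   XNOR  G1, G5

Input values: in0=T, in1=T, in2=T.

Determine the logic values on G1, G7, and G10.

G1 = F, G7 = F, G10 = T

G1 = NOT in0 = NOT T = F
G2 = G1 XOR in2 = F XOR T = T
G3 = G1 XOR in1 = F XOR T = T
G4 = G3 XOR G2 = T XOR T = F
G5 = G4 AND in2 AND in1 = F AND T AND T = F
G7 = G3 XOR in1 = T XOR T = F
G10 = G1 XNOR G5 = F XNOR F = T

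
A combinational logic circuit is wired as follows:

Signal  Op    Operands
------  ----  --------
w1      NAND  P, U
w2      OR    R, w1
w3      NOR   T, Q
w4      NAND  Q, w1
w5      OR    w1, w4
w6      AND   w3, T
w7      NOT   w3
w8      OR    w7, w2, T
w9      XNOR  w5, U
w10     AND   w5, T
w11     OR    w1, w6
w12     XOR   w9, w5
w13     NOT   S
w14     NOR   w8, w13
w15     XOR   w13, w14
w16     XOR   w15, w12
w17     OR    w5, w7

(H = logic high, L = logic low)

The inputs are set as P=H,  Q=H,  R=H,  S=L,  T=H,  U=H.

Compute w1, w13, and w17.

w1 = P NAND U = H NAND H = L
w3 = T NOR Q = H NOR H = L
w4 = Q NAND w1 = H NAND L = H
w5 = w1 OR w4 = L OR H = H
w7 = NOT w3 = NOT L = H
w13 = NOT S = NOT L = H
w17 = w5 OR w7 = H OR H = H

w1 = L; w13 = H; w17 = H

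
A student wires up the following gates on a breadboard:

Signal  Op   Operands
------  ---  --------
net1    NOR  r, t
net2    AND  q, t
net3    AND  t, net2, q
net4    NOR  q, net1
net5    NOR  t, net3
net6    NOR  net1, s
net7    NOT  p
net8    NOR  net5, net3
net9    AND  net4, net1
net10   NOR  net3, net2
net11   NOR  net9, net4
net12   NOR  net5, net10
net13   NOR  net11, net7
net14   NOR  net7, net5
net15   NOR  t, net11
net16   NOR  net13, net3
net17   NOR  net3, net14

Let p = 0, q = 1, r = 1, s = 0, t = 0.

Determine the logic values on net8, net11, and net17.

net1 = r NOR t = 1 NOR 0 = 0
net2 = q AND t = 1 AND 0 = 0
net3 = t AND net2 AND q = 0 AND 0 AND 1 = 0
net4 = q NOR net1 = 1 NOR 0 = 0
net5 = t NOR net3 = 0 NOR 0 = 1
net7 = NOT p = NOT 0 = 1
net8 = net5 NOR net3 = 1 NOR 0 = 0
net9 = net4 AND net1 = 0 AND 0 = 0
net11 = net9 NOR net4 = 0 NOR 0 = 1
net14 = net7 NOR net5 = 1 NOR 1 = 0
net17 = net3 NOR net14 = 0 NOR 0 = 1

net8 = 0; net11 = 1; net17 = 1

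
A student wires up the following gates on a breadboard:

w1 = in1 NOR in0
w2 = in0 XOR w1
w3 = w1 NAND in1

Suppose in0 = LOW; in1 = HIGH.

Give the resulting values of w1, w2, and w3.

w1 = LOW  w2 = LOW  w3 = HIGH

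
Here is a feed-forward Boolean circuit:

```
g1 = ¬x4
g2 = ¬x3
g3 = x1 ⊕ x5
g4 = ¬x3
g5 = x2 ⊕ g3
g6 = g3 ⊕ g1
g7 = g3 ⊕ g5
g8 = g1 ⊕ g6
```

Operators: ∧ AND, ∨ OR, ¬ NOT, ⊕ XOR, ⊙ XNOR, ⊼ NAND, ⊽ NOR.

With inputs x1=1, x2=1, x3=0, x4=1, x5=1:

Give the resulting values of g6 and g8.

g6 = 0, g8 = 0

g1 = NOT x4 = NOT 1 = 0
g3 = x1 XOR x5 = 1 XOR 1 = 0
g6 = g3 XOR g1 = 0 XOR 0 = 0
g8 = g1 XOR g6 = 0 XOR 0 = 0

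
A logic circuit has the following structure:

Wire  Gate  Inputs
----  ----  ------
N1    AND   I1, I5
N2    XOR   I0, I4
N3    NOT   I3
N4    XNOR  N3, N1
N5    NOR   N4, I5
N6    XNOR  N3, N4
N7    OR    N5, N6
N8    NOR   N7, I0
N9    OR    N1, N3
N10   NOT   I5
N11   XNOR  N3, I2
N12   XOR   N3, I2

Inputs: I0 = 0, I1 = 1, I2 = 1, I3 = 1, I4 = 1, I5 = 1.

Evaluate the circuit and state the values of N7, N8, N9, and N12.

N7 = 1, N8 = 0, N9 = 1, N12 = 1

N1 = I1 AND I5 = 1 AND 1 = 1
N3 = NOT I3 = NOT 1 = 0
N4 = N3 XNOR N1 = 0 XNOR 1 = 0
N5 = N4 NOR I5 = 0 NOR 1 = 0
N6 = N3 XNOR N4 = 0 XNOR 0 = 1
N7 = N5 OR N6 = 0 OR 1 = 1
N8 = N7 NOR I0 = 1 NOR 0 = 0
N9 = N1 OR N3 = 1 OR 0 = 1
N12 = N3 XOR I2 = 0 XOR 1 = 1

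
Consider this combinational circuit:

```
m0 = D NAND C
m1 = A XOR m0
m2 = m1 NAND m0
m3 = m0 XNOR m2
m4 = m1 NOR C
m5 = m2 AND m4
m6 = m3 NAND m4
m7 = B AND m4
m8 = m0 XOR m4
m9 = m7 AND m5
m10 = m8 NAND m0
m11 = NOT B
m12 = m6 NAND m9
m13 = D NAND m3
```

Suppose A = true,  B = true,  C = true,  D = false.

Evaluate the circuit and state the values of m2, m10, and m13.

m0 = D NAND C = false NAND true = true
m1 = A XOR m0 = true XOR true = false
m2 = m1 NAND m0 = false NAND true = true
m3 = m0 XNOR m2 = true XNOR true = true
m4 = m1 NOR C = false NOR true = false
m8 = m0 XOR m4 = true XOR false = true
m10 = m8 NAND m0 = true NAND true = false
m13 = D NAND m3 = false NAND true = true

m2 = true, m10 = false, m13 = true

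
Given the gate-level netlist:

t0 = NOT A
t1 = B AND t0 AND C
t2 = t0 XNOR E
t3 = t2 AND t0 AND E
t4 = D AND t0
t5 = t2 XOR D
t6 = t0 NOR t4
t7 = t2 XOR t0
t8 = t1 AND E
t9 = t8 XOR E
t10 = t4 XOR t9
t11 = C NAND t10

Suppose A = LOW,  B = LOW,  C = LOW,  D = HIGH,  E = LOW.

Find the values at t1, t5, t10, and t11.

t1 = LOW; t5 = HIGH; t10 = HIGH; t11 = HIGH

t0 = NOT A = NOT LOW = HIGH
t1 = B AND t0 AND C = LOW AND HIGH AND LOW = LOW
t2 = t0 XNOR E = HIGH XNOR LOW = LOW
t4 = D AND t0 = HIGH AND HIGH = HIGH
t5 = t2 XOR D = LOW XOR HIGH = HIGH
t8 = t1 AND E = LOW AND LOW = LOW
t9 = t8 XOR E = LOW XOR LOW = LOW
t10 = t4 XOR t9 = HIGH XOR LOW = HIGH
t11 = C NAND t10 = LOW NAND HIGH = HIGH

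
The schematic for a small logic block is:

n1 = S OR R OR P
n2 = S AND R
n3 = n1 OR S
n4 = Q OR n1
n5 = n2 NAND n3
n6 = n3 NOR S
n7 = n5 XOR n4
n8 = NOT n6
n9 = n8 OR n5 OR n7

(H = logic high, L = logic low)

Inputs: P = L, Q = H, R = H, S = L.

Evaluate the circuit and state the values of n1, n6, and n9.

n1 = S OR R OR P = L OR H OR L = H
n2 = S AND R = L AND H = L
n3 = n1 OR S = H OR L = H
n4 = Q OR n1 = H OR H = H
n5 = n2 NAND n3 = L NAND H = H
n6 = n3 NOR S = H NOR L = L
n7 = n5 XOR n4 = H XOR H = L
n8 = NOT n6 = NOT L = H
n9 = n8 OR n5 OR n7 = H OR H OR L = H

n1 = H  n6 = L  n9 = H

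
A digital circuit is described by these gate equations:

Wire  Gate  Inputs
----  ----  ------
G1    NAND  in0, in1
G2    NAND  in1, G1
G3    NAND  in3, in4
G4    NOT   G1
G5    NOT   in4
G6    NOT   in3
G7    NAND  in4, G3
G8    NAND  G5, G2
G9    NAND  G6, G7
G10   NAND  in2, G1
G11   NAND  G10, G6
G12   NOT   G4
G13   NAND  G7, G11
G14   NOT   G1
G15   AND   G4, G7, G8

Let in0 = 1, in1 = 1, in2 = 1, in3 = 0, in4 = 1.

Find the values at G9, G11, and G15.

G1 = in0 NAND in1 = 1 NAND 1 = 0
G2 = in1 NAND G1 = 1 NAND 0 = 1
G3 = in3 NAND in4 = 0 NAND 1 = 1
G4 = NOT G1 = NOT 0 = 1
G5 = NOT in4 = NOT 1 = 0
G6 = NOT in3 = NOT 0 = 1
G7 = in4 NAND G3 = 1 NAND 1 = 0
G8 = G5 NAND G2 = 0 NAND 1 = 1
G9 = G6 NAND G7 = 1 NAND 0 = 1
G10 = in2 NAND G1 = 1 NAND 0 = 1
G11 = G10 NAND G6 = 1 NAND 1 = 0
G15 = G4 AND G7 AND G8 = 1 AND 0 AND 1 = 0

G9 = 1  G11 = 0  G15 = 0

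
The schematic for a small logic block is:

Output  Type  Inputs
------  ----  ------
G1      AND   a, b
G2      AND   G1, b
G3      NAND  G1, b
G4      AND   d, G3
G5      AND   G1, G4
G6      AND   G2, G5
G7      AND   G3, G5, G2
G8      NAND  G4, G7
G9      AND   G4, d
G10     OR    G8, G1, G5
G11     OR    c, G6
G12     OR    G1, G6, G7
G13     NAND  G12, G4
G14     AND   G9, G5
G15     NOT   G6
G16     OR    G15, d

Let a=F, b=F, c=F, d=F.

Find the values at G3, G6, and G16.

G3 = T, G6 = F, G16 = T

G1 = a AND b = F AND F = F
G2 = G1 AND b = F AND F = F
G3 = G1 NAND b = F NAND F = T
G4 = d AND G3 = F AND T = F
G5 = G1 AND G4 = F AND F = F
G6 = G2 AND G5 = F AND F = F
G15 = NOT G6 = NOT F = T
G16 = G15 OR d = T OR F = T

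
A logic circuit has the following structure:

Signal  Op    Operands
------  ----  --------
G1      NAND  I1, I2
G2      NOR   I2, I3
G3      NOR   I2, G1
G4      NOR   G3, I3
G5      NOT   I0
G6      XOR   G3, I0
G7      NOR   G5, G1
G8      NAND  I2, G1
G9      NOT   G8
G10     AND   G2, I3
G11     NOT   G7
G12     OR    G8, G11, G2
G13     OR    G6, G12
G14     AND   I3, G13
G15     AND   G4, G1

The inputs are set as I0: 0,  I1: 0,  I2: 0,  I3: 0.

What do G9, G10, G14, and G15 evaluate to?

G9 = 0, G10 = 0, G14 = 0, G15 = 1

G1 = I1 NAND I2 = 0 NAND 0 = 1
G2 = I2 NOR I3 = 0 NOR 0 = 1
G3 = I2 NOR G1 = 0 NOR 1 = 0
G4 = G3 NOR I3 = 0 NOR 0 = 1
G5 = NOT I0 = NOT 0 = 1
G6 = G3 XOR I0 = 0 XOR 0 = 0
G7 = G5 NOR G1 = 1 NOR 1 = 0
G8 = I2 NAND G1 = 0 NAND 1 = 1
G9 = NOT G8 = NOT 1 = 0
G10 = G2 AND I3 = 1 AND 0 = 0
G11 = NOT G7 = NOT 0 = 1
G12 = G8 OR G11 OR G2 = 1 OR 1 OR 1 = 1
G13 = G6 OR G12 = 0 OR 1 = 1
G14 = I3 AND G13 = 0 AND 1 = 0
G15 = G4 AND G1 = 1 AND 1 = 1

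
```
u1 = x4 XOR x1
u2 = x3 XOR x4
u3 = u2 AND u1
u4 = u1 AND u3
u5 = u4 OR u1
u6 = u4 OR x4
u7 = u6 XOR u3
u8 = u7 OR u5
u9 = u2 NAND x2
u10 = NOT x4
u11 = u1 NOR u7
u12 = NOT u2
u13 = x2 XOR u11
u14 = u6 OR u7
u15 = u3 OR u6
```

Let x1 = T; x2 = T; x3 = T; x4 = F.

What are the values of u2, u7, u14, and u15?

u1 = x4 XOR x1 = F XOR T = T
u2 = x3 XOR x4 = T XOR F = T
u3 = u2 AND u1 = T AND T = T
u4 = u1 AND u3 = T AND T = T
u6 = u4 OR x4 = T OR F = T
u7 = u6 XOR u3 = T XOR T = F
u14 = u6 OR u7 = T OR F = T
u15 = u3 OR u6 = T OR T = T

u2 = T; u7 = F; u14 = T; u15 = T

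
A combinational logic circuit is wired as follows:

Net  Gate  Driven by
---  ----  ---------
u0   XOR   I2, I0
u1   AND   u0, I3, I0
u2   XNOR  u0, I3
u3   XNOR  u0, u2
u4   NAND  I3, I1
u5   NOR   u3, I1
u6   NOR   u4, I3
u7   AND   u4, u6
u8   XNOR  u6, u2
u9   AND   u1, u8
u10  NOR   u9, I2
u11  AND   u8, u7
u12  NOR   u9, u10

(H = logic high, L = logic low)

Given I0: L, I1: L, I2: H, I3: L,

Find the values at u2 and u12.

u0 = I2 XOR I0 = H XOR L = H
u1 = u0 AND I3 AND I0 = H AND L AND L = L
u2 = u0 XNOR I3 = H XNOR L = L
u4 = I3 NAND I1 = L NAND L = H
u6 = u4 NOR I3 = H NOR L = L
u8 = u6 XNOR u2 = L XNOR L = H
u9 = u1 AND u8 = L AND H = L
u10 = u9 NOR I2 = L NOR H = L
u12 = u9 NOR u10 = L NOR L = H

u2 = L  u12 = H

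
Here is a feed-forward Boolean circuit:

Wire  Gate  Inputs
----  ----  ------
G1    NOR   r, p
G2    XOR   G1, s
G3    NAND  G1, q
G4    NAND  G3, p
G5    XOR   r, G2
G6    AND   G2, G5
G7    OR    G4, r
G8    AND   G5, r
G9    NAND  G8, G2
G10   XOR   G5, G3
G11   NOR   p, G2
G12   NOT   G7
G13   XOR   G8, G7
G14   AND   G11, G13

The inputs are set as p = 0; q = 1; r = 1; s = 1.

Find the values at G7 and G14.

G7 = 1, G14 = 0

G1 = r NOR p = 1 NOR 0 = 0
G2 = G1 XOR s = 0 XOR 1 = 1
G3 = G1 NAND q = 0 NAND 1 = 1
G4 = G3 NAND p = 1 NAND 0 = 1
G5 = r XOR G2 = 1 XOR 1 = 0
G7 = G4 OR r = 1 OR 1 = 1
G8 = G5 AND r = 0 AND 1 = 0
G11 = p NOR G2 = 0 NOR 1 = 0
G13 = G8 XOR G7 = 0 XOR 1 = 1
G14 = G11 AND G13 = 0 AND 1 = 0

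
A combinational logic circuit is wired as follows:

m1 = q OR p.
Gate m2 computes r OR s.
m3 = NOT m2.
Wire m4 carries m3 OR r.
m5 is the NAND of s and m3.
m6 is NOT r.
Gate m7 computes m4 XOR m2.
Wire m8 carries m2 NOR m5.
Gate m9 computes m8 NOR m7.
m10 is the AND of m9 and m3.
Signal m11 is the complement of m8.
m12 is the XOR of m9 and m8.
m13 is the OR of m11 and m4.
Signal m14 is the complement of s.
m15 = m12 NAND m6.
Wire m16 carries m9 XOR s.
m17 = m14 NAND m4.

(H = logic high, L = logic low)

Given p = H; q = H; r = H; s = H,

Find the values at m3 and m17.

m3 = L, m17 = H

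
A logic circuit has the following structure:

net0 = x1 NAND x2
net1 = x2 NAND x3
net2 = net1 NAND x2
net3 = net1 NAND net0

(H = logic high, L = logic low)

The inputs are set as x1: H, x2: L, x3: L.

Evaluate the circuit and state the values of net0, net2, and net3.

net0 = x1 NAND x2 = H NAND L = H
net1 = x2 NAND x3 = L NAND L = H
net2 = net1 NAND x2 = H NAND L = H
net3 = net1 NAND net0 = H NAND H = L

net0 = H; net2 = H; net3 = L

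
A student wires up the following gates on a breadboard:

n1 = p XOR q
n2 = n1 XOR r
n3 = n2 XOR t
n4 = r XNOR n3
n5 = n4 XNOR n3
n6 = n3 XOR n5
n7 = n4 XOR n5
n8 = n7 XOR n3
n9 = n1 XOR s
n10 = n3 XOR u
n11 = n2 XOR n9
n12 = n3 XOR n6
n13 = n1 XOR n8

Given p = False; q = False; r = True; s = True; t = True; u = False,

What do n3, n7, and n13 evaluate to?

n3 = False  n7 = True  n13 = True

n1 = p XOR q = False XOR False = False
n2 = n1 XOR r = False XOR True = True
n3 = n2 XOR t = True XOR True = False
n4 = r XNOR n3 = True XNOR False = False
n5 = n4 XNOR n3 = False XNOR False = True
n7 = n4 XOR n5 = False XOR True = True
n8 = n7 XOR n3 = True XOR False = True
n13 = n1 XOR n8 = False XOR True = True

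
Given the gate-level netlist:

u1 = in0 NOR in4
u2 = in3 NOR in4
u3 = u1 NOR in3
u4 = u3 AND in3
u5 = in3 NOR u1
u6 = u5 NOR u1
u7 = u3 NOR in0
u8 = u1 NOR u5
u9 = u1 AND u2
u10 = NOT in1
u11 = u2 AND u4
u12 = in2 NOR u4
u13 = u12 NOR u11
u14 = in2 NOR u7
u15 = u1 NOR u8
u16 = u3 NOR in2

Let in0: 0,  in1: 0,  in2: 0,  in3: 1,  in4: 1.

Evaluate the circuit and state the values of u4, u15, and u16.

u4 = 0, u15 = 0, u16 = 1

u1 = in0 NOR in4 = 0 NOR 1 = 0
u3 = u1 NOR in3 = 0 NOR 1 = 0
u4 = u3 AND in3 = 0 AND 1 = 0
u5 = in3 NOR u1 = 1 NOR 0 = 0
u8 = u1 NOR u5 = 0 NOR 0 = 1
u15 = u1 NOR u8 = 0 NOR 1 = 0
u16 = u3 NOR in2 = 0 NOR 0 = 1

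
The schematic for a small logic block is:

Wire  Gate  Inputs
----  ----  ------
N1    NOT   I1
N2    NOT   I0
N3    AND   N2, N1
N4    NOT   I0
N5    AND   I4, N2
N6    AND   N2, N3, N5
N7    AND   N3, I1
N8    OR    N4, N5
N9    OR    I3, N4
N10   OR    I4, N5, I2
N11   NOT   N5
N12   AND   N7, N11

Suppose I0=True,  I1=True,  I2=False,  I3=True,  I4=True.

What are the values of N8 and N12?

N1 = NOT I1 = NOT True = False
N2 = NOT I0 = NOT True = False
N3 = N2 AND N1 = False AND False = False
N4 = NOT I0 = NOT True = False
N5 = I4 AND N2 = True AND False = False
N7 = N3 AND I1 = False AND True = False
N8 = N4 OR N5 = False OR False = False
N11 = NOT N5 = NOT False = True
N12 = N7 AND N11 = False AND True = False

N8 = False, N12 = False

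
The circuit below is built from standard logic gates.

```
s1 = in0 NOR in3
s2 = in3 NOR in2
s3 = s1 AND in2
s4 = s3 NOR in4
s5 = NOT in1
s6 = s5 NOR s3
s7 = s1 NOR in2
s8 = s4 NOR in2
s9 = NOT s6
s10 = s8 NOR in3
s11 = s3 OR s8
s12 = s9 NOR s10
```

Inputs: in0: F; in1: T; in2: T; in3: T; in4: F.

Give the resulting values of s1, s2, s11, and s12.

s1 = F  s2 = F  s11 = F  s12 = T

s1 = in0 NOR in3 = F NOR T = F
s2 = in3 NOR in2 = T NOR T = F
s3 = s1 AND in2 = F AND T = F
s4 = s3 NOR in4 = F NOR F = T
s5 = NOT in1 = NOT T = F
s6 = s5 NOR s3 = F NOR F = T
s8 = s4 NOR in2 = T NOR T = F
s9 = NOT s6 = NOT T = F
s10 = s8 NOR in3 = F NOR T = F
s11 = s3 OR s8 = F OR F = F
s12 = s9 NOR s10 = F NOR F = T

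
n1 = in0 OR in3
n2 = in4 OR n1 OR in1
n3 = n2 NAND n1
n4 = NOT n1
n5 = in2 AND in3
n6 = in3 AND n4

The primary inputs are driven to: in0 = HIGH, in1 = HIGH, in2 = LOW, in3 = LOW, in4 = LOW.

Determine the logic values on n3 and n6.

n1 = in0 OR in3 = HIGH OR LOW = HIGH
n2 = in4 OR n1 OR in1 = LOW OR HIGH OR HIGH = HIGH
n3 = n2 NAND n1 = HIGH NAND HIGH = LOW
n4 = NOT n1 = NOT HIGH = LOW
n6 = in3 AND n4 = LOW AND LOW = LOW

n3 = LOW, n6 = LOW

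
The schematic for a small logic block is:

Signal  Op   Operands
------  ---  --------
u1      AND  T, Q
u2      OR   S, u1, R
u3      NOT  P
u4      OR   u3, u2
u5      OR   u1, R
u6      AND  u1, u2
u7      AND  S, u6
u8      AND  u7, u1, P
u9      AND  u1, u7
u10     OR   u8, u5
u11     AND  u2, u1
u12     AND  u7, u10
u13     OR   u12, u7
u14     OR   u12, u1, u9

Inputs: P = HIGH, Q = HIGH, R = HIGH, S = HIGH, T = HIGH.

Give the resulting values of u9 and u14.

u9 = HIGH  u14 = HIGH

u1 = T AND Q = HIGH AND HIGH = HIGH
u2 = S OR u1 OR R = HIGH OR HIGH OR HIGH = HIGH
u5 = u1 OR R = HIGH OR HIGH = HIGH
u6 = u1 AND u2 = HIGH AND HIGH = HIGH
u7 = S AND u6 = HIGH AND HIGH = HIGH
u8 = u7 AND u1 AND P = HIGH AND HIGH AND HIGH = HIGH
u9 = u1 AND u7 = HIGH AND HIGH = HIGH
u10 = u8 OR u5 = HIGH OR HIGH = HIGH
u12 = u7 AND u10 = HIGH AND HIGH = HIGH
u14 = u12 OR u1 OR u9 = HIGH OR HIGH OR HIGH = HIGH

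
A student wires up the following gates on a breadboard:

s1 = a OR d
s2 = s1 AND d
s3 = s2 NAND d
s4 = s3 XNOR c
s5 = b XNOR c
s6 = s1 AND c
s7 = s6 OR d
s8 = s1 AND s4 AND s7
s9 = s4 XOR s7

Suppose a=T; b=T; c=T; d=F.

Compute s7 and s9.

s7 = T, s9 = F

s1 = a OR d = T OR F = T
s2 = s1 AND d = T AND F = F
s3 = s2 NAND d = F NAND F = T
s4 = s3 XNOR c = T XNOR T = T
s6 = s1 AND c = T AND T = T
s7 = s6 OR d = T OR F = T
s9 = s4 XOR s7 = T XOR T = F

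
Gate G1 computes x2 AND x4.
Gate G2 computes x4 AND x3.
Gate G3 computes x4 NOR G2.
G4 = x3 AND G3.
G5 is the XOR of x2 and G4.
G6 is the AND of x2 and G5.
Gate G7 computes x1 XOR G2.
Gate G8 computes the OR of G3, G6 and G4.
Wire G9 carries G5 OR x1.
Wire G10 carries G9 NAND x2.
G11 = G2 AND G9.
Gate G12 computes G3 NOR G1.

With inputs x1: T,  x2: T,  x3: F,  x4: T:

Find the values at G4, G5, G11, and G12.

G1 = x2 AND x4 = T AND T = T
G2 = x4 AND x3 = T AND F = F
G3 = x4 NOR G2 = T NOR F = F
G4 = x3 AND G3 = F AND F = F
G5 = x2 XOR G4 = T XOR F = T
G9 = G5 OR x1 = T OR T = T
G11 = G2 AND G9 = F AND T = F
G12 = G3 NOR G1 = F NOR T = F

G4 = F; G5 = T; G11 = F; G12 = F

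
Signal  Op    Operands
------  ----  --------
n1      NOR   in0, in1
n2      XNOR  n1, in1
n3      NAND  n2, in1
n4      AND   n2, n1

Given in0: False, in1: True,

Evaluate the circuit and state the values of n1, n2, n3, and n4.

n1 = False, n2 = False, n3 = True, n4 = False

n1 = in0 NOR in1 = False NOR True = False
n2 = n1 XNOR in1 = False XNOR True = False
n3 = n2 NAND in1 = False NAND True = True
n4 = n2 AND n1 = False AND False = False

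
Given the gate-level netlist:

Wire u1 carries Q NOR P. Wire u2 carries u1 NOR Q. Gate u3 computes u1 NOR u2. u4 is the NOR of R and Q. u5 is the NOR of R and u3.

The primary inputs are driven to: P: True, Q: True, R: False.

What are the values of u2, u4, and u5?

u2 = False; u4 = False; u5 = False

u1 = Q NOR P = True NOR True = False
u2 = u1 NOR Q = False NOR True = False
u3 = u1 NOR u2 = False NOR False = True
u4 = R NOR Q = False NOR True = False
u5 = R NOR u3 = False NOR True = False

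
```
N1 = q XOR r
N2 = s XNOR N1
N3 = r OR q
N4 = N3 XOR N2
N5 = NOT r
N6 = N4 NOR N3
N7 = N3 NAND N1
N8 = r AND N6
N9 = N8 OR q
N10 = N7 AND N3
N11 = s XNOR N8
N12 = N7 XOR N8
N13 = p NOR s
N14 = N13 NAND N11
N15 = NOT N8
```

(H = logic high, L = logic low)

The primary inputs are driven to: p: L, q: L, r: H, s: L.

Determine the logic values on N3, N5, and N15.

N3 = H, N5 = L, N15 = H

N1 = q XOR r = L XOR H = H
N2 = s XNOR N1 = L XNOR H = L
N3 = r OR q = H OR L = H
N4 = N3 XOR N2 = H XOR L = H
N5 = NOT r = NOT H = L
N6 = N4 NOR N3 = H NOR H = L
N8 = r AND N6 = H AND L = L
N15 = NOT N8 = NOT L = H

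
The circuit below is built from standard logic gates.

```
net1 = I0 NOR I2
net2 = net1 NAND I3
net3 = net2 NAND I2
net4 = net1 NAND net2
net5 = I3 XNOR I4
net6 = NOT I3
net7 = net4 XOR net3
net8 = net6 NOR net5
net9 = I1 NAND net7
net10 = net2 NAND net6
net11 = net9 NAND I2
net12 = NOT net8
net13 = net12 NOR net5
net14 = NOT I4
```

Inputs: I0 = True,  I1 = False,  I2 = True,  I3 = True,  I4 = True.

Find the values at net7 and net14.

net1 = I0 NOR I2 = True NOR True = False
net2 = net1 NAND I3 = False NAND True = True
net3 = net2 NAND I2 = True NAND True = False
net4 = net1 NAND net2 = False NAND True = True
net7 = net4 XOR net3 = True XOR False = True
net14 = NOT I4 = NOT True = False

net7 = True; net14 = False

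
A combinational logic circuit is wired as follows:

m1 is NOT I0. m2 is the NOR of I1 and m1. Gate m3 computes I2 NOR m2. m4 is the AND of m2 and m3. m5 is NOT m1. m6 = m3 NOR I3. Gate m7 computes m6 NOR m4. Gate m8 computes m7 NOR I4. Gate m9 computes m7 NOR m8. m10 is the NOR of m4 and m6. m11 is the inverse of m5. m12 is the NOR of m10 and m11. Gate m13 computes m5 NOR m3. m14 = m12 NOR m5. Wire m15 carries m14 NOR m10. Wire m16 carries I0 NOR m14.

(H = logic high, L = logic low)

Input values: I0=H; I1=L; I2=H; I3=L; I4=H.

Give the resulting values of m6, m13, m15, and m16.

m6 = H, m13 = L, m15 = H, m16 = L

m1 = NOT I0 = NOT H = L
m2 = I1 NOR m1 = L NOR L = H
m3 = I2 NOR m2 = H NOR H = L
m4 = m2 AND m3 = H AND L = L
m5 = NOT m1 = NOT L = H
m6 = m3 NOR I3 = L NOR L = H
m10 = m4 NOR m6 = L NOR H = L
m11 = NOT m5 = NOT H = L
m12 = m10 NOR m11 = L NOR L = H
m13 = m5 NOR m3 = H NOR L = L
m14 = m12 NOR m5 = H NOR H = L
m15 = m14 NOR m10 = L NOR L = H
m16 = I0 NOR m14 = H NOR L = L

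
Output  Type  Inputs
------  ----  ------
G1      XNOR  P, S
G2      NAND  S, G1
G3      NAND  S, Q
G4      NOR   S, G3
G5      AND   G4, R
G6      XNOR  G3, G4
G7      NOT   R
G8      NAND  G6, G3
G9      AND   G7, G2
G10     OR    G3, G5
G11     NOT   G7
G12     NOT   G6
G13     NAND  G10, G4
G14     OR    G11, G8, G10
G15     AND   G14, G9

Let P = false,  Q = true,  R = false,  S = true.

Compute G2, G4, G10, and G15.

G1 = P XNOR S = false XNOR true = false
G2 = S NAND G1 = true NAND false = true
G3 = S NAND Q = true NAND true = false
G4 = S NOR G3 = true NOR false = false
G5 = G4 AND R = false AND false = false
G6 = G3 XNOR G4 = false XNOR false = true
G7 = NOT R = NOT false = true
G8 = G6 NAND G3 = true NAND false = true
G9 = G7 AND G2 = true AND true = true
G10 = G3 OR G5 = false OR false = false
G11 = NOT G7 = NOT true = false
G14 = G11 OR G8 OR G10 = false OR true OR false = true
G15 = G14 AND G9 = true AND true = true

G2 = true, G4 = false, G10 = false, G15 = true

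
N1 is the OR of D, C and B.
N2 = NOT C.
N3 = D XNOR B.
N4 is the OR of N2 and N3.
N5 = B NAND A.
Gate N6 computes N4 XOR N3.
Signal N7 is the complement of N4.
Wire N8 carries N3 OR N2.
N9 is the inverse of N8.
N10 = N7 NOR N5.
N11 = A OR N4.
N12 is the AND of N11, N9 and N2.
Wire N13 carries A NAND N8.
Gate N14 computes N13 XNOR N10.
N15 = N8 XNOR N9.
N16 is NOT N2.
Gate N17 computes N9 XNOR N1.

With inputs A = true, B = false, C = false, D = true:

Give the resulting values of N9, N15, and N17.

N1 = D OR C OR B = true OR false OR false = true
N2 = NOT C = NOT false = true
N3 = D XNOR B = true XNOR false = false
N8 = N3 OR N2 = false OR true = true
N9 = NOT N8 = NOT true = false
N15 = N8 XNOR N9 = true XNOR false = false
N17 = N9 XNOR N1 = false XNOR true = false

N9 = false, N15 = false, N17 = false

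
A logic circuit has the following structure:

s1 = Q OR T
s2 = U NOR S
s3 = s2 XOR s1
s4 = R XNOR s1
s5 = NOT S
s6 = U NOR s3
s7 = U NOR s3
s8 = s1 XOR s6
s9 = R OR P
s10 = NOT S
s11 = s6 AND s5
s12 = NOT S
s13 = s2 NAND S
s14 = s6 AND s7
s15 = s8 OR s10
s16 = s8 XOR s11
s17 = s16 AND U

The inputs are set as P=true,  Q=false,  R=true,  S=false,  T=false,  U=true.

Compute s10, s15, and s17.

s10 = true  s15 = true  s17 = false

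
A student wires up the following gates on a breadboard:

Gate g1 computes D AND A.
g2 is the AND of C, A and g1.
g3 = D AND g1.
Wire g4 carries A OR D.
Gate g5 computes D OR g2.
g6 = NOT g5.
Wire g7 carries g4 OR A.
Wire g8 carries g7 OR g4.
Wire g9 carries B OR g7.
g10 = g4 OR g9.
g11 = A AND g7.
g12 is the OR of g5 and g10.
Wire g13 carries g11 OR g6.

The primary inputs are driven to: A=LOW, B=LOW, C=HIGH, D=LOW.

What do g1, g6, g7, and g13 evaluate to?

g1 = LOW  g6 = HIGH  g7 = LOW  g13 = HIGH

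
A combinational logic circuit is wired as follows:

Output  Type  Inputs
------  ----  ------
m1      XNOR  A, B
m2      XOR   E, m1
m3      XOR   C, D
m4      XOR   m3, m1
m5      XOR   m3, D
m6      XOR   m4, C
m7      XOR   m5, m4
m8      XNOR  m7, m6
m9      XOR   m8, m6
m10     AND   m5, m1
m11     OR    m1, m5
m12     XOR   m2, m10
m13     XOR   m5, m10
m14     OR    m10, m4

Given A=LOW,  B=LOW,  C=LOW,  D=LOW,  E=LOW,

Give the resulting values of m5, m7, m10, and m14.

m5 = LOW  m7 = HIGH  m10 = LOW  m14 = HIGH

m1 = A XNOR B = LOW XNOR LOW = HIGH
m3 = C XOR D = LOW XOR LOW = LOW
m4 = m3 XOR m1 = LOW XOR HIGH = HIGH
m5 = m3 XOR D = LOW XOR LOW = LOW
m7 = m5 XOR m4 = LOW XOR HIGH = HIGH
m10 = m5 AND m1 = LOW AND HIGH = LOW
m14 = m10 OR m4 = LOW OR HIGH = HIGH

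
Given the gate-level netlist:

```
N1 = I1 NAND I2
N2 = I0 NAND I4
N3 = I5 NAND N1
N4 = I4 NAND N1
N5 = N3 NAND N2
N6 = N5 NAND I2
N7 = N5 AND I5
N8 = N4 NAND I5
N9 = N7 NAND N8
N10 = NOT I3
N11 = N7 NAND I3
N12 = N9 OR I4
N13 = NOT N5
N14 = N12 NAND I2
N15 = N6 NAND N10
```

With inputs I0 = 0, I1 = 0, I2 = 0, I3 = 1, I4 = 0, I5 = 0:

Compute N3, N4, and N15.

N3 = 1; N4 = 1; N15 = 1

N1 = I1 NAND I2 = 0 NAND 0 = 1
N2 = I0 NAND I4 = 0 NAND 0 = 1
N3 = I5 NAND N1 = 0 NAND 1 = 1
N4 = I4 NAND N1 = 0 NAND 1 = 1
N5 = N3 NAND N2 = 1 NAND 1 = 0
N6 = N5 NAND I2 = 0 NAND 0 = 1
N10 = NOT I3 = NOT 1 = 0
N15 = N6 NAND N10 = 1 NAND 0 = 1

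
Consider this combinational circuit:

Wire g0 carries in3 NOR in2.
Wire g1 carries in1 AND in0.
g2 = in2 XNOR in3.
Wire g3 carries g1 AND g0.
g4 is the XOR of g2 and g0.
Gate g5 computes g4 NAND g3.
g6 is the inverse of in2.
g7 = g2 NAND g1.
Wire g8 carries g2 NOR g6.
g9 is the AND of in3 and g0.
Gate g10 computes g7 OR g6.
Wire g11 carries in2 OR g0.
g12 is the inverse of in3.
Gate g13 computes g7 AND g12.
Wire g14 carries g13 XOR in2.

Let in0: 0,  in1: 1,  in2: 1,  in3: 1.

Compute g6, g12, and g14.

g6 = 0  g12 = 0  g14 = 1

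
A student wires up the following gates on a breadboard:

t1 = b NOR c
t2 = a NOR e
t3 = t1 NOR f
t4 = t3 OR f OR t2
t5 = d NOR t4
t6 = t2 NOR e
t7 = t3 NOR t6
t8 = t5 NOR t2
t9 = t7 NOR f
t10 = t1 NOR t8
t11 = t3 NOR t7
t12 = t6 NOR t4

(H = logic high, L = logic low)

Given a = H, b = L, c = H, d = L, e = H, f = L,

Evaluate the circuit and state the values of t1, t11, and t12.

t1 = L, t11 = L, t12 = L

t1 = b NOR c = L NOR H = L
t2 = a NOR e = H NOR H = L
t3 = t1 NOR f = L NOR L = H
t4 = t3 OR f OR t2 = H OR L OR L = H
t6 = t2 NOR e = L NOR H = L
t7 = t3 NOR t6 = H NOR L = L
t11 = t3 NOR t7 = H NOR L = L
t12 = t6 NOR t4 = L NOR H = L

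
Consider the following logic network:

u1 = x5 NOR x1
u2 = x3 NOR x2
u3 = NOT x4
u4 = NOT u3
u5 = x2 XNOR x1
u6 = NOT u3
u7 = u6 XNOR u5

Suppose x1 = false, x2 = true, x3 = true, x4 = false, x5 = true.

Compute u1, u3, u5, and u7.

u1 = false; u3 = true; u5 = false; u7 = true

u1 = x5 NOR x1 = true NOR false = false
u3 = NOT x4 = NOT false = true
u5 = x2 XNOR x1 = true XNOR false = false
u6 = NOT u3 = NOT true = false
u7 = u6 XNOR u5 = false XNOR false = true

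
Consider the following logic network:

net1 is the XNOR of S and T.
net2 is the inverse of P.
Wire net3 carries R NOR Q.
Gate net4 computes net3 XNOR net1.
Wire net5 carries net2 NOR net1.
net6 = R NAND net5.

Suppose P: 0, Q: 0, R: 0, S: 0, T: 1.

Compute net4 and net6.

net1 = S XNOR T = 0 XNOR 1 = 0
net2 = NOT P = NOT 0 = 1
net3 = R NOR Q = 0 NOR 0 = 1
net4 = net3 XNOR net1 = 1 XNOR 0 = 0
net5 = net2 NOR net1 = 1 NOR 0 = 0
net6 = R NAND net5 = 0 NAND 0 = 1

net4 = 0  net6 = 1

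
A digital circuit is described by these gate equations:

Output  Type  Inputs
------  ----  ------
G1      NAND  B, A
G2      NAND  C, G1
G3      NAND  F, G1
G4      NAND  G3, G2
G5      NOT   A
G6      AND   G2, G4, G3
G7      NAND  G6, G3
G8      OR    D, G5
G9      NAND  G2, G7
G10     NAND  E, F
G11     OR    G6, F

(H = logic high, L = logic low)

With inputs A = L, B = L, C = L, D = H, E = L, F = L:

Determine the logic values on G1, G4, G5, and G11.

G1 = H  G4 = L  G5 = H  G11 = L

G1 = B NAND A = L NAND L = H
G2 = C NAND G1 = L NAND H = H
G3 = F NAND G1 = L NAND H = H
G4 = G3 NAND G2 = H NAND H = L
G5 = NOT A = NOT L = H
G6 = G2 AND G4 AND G3 = H AND L AND H = L
G11 = G6 OR F = L OR L = L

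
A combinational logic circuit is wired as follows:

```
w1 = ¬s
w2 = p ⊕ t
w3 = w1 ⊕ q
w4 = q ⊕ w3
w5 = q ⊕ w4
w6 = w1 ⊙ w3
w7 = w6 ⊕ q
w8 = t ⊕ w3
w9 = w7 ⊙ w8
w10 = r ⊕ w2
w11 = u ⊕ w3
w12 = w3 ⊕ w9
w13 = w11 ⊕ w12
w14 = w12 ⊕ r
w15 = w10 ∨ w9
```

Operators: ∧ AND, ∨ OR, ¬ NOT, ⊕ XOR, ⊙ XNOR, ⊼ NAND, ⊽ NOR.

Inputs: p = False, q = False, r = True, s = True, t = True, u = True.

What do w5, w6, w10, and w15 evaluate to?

w5 = False, w6 = True, w10 = False, w15 = True

w1 = NOT s = NOT True = False
w2 = p XOR t = False XOR True = True
w3 = w1 XOR q = False XOR False = False
w4 = q XOR w3 = False XOR False = False
w5 = q XOR w4 = False XOR False = False
w6 = w1 XNOR w3 = False XNOR False = True
w7 = w6 XOR q = True XOR False = True
w8 = t XOR w3 = True XOR False = True
w9 = w7 XNOR w8 = True XNOR True = True
w10 = r XOR w2 = True XOR True = False
w15 = w10 OR w9 = False OR True = True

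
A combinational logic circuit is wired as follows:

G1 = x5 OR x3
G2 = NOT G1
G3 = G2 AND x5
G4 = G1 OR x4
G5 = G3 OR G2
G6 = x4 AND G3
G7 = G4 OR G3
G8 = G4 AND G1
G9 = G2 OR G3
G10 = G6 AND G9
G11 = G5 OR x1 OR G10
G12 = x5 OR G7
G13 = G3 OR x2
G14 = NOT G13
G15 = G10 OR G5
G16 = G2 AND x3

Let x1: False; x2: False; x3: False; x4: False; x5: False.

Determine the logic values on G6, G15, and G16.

G1 = x5 OR x3 = False OR False = False
G2 = NOT G1 = NOT False = True
G3 = G2 AND x5 = True AND False = False
G5 = G3 OR G2 = False OR True = True
G6 = x4 AND G3 = False AND False = False
G9 = G2 OR G3 = True OR False = True
G10 = G6 AND G9 = False AND True = False
G15 = G10 OR G5 = False OR True = True
G16 = G2 AND x3 = True AND False = False

G6 = False  G15 = True  G16 = False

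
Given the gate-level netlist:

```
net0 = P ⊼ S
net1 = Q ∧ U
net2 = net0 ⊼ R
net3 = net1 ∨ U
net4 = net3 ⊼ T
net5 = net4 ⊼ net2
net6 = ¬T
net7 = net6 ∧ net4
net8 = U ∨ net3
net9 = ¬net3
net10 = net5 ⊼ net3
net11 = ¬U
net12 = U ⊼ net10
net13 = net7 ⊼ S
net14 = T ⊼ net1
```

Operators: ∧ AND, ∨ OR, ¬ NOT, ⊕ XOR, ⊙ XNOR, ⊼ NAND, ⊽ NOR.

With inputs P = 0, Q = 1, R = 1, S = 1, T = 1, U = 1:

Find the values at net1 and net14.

net1 = 1, net14 = 0

net1 = Q AND U = 1 AND 1 = 1
net14 = T NAND net1 = 1 NAND 1 = 0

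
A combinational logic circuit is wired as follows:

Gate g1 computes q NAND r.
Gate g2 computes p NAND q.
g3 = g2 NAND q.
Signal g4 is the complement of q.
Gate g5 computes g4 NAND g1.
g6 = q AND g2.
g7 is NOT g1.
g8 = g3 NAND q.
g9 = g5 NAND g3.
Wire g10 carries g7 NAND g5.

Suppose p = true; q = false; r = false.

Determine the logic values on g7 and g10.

g7 = false, g10 = true

g1 = q NAND r = false NAND false = true
g4 = NOT q = NOT false = true
g5 = g4 NAND g1 = true NAND true = false
g7 = NOT g1 = NOT true = false
g10 = g7 NAND g5 = false NAND false = true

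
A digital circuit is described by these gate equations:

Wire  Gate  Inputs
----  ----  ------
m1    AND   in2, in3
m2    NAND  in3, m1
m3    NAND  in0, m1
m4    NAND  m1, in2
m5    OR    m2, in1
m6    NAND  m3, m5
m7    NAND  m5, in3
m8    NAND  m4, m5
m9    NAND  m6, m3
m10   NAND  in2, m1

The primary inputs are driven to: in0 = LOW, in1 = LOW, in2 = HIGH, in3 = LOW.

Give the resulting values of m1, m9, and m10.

m1 = LOW; m9 = HIGH; m10 = HIGH

m1 = in2 AND in3 = HIGH AND LOW = LOW
m2 = in3 NAND m1 = LOW NAND LOW = HIGH
m3 = in0 NAND m1 = LOW NAND LOW = HIGH
m5 = m2 OR in1 = HIGH OR LOW = HIGH
m6 = m3 NAND m5 = HIGH NAND HIGH = LOW
m9 = m6 NAND m3 = LOW NAND HIGH = HIGH
m10 = in2 NAND m1 = HIGH NAND LOW = HIGH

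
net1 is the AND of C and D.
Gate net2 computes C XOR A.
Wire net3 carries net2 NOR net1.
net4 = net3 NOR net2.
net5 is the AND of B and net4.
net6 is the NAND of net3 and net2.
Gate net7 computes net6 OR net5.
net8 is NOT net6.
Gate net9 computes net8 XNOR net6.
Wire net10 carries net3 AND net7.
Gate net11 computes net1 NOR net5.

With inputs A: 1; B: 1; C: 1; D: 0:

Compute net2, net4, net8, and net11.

net2 = 0, net4 = 0, net8 = 0, net11 = 1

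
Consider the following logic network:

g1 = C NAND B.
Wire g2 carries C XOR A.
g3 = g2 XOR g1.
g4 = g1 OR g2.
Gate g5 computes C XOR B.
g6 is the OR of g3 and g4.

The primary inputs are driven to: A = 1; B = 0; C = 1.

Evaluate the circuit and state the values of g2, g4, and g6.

g2 = 0, g4 = 1, g6 = 1

g1 = C NAND B = 1 NAND 0 = 1
g2 = C XOR A = 1 XOR 1 = 0
g3 = g2 XOR g1 = 0 XOR 1 = 1
g4 = g1 OR g2 = 1 OR 0 = 1
g6 = g3 OR g4 = 1 OR 1 = 1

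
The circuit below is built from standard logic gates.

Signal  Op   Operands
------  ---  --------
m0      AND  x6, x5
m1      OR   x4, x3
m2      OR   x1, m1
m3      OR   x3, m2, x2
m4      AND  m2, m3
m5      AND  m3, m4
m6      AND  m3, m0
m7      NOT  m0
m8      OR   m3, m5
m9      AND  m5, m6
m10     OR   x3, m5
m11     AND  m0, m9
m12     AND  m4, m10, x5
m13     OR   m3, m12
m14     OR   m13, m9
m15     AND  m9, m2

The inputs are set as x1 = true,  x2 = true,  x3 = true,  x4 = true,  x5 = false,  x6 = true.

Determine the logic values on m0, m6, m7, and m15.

m0 = x6 AND x5 = true AND false = false
m1 = x4 OR x3 = true OR true = true
m2 = x1 OR m1 = true OR true = true
m3 = x3 OR m2 OR x2 = true OR true OR true = true
m4 = m2 AND m3 = true AND true = true
m5 = m3 AND m4 = true AND true = true
m6 = m3 AND m0 = true AND false = false
m7 = NOT m0 = NOT false = true
m9 = m5 AND m6 = true AND false = false
m15 = m9 AND m2 = false AND true = false

m0 = false; m6 = false; m7 = true; m15 = false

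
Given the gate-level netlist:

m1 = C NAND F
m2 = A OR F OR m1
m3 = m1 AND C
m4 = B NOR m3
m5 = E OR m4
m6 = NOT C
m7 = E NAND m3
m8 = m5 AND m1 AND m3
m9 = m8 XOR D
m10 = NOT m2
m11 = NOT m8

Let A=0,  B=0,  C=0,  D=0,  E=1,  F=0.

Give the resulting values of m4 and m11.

m4 = 1  m11 = 1

m1 = C NAND F = 0 NAND 0 = 1
m3 = m1 AND C = 1 AND 0 = 0
m4 = B NOR m3 = 0 NOR 0 = 1
m5 = E OR m4 = 1 OR 1 = 1
m8 = m5 AND m1 AND m3 = 1 AND 1 AND 0 = 0
m11 = NOT m8 = NOT 0 = 1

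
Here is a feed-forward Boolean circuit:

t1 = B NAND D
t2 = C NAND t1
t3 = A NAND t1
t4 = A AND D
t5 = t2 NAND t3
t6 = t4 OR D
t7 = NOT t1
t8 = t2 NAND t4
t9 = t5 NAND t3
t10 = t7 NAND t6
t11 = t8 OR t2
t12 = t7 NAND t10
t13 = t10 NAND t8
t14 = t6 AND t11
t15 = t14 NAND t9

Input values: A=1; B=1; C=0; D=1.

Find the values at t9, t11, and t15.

t9 = 1; t11 = 1; t15 = 0

t1 = B NAND D = 1 NAND 1 = 0
t2 = C NAND t1 = 0 NAND 0 = 1
t3 = A NAND t1 = 1 NAND 0 = 1
t4 = A AND D = 1 AND 1 = 1
t5 = t2 NAND t3 = 1 NAND 1 = 0
t6 = t4 OR D = 1 OR 1 = 1
t8 = t2 NAND t4 = 1 NAND 1 = 0
t9 = t5 NAND t3 = 0 NAND 1 = 1
t11 = t8 OR t2 = 0 OR 1 = 1
t14 = t6 AND t11 = 1 AND 1 = 1
t15 = t14 NAND t9 = 1 NAND 1 = 0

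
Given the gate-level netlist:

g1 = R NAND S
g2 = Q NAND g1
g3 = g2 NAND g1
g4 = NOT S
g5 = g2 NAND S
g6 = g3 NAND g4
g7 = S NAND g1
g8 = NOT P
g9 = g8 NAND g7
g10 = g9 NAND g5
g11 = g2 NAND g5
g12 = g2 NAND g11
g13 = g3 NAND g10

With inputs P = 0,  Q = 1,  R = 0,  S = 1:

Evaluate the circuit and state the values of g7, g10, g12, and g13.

g7 = 0  g10 = 0  g12 = 1  g13 = 1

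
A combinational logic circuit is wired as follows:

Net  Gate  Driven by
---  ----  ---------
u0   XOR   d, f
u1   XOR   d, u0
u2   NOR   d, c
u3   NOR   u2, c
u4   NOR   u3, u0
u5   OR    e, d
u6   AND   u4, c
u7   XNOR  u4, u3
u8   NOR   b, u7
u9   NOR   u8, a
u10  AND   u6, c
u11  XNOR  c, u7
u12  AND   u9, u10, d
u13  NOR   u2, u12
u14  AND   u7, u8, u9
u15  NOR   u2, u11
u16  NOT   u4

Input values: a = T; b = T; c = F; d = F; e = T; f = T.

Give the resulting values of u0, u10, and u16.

u0 = T  u10 = F  u16 = T

u0 = d XOR f = F XOR T = T
u2 = d NOR c = F NOR F = T
u3 = u2 NOR c = T NOR F = F
u4 = u3 NOR u0 = F NOR T = F
u6 = u4 AND c = F AND F = F
u10 = u6 AND c = F AND F = F
u16 = NOT u4 = NOT F = T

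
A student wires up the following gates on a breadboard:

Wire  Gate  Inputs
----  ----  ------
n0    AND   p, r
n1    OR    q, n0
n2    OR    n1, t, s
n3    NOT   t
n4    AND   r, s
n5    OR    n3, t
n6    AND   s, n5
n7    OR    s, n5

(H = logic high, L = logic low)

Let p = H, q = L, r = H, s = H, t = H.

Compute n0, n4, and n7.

n0 = H, n4 = H, n7 = H

n0 = p AND r = H AND H = H
n3 = NOT t = NOT H = L
n4 = r AND s = H AND H = H
n5 = n3 OR t = L OR H = H
n7 = s OR n5 = H OR H = H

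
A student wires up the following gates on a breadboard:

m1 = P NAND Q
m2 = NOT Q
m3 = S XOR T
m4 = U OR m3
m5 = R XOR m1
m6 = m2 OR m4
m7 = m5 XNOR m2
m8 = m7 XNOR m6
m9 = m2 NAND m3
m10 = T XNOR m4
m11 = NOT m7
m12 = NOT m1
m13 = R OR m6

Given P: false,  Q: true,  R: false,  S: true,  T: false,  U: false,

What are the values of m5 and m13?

m5 = true; m13 = true

m1 = P NAND Q = false NAND true = true
m2 = NOT Q = NOT true = false
m3 = S XOR T = true XOR false = true
m4 = U OR m3 = false OR true = true
m5 = R XOR m1 = false XOR true = true
m6 = m2 OR m4 = false OR true = true
m13 = R OR m6 = false OR true = true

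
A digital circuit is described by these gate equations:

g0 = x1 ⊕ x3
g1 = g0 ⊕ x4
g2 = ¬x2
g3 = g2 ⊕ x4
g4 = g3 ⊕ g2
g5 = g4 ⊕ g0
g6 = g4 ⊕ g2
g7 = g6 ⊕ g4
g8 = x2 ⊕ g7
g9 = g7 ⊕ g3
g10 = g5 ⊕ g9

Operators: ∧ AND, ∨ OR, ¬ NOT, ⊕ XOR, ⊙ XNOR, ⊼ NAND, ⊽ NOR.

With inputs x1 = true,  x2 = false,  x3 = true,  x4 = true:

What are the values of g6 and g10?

g6 = false  g10 = false

g0 = x1 XOR x3 = true XOR true = false
g2 = NOT x2 = NOT false = true
g3 = g2 XOR x4 = true XOR true = false
g4 = g3 XOR g2 = false XOR true = true
g5 = g4 XOR g0 = true XOR false = true
g6 = g4 XOR g2 = true XOR true = false
g7 = g6 XOR g4 = false XOR true = true
g9 = g7 XOR g3 = true XOR false = true
g10 = g5 XOR g9 = true XOR true = false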